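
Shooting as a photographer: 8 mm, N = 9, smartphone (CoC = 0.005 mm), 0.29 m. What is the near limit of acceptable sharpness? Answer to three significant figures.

242 mm

Hyperfocal distance H = f²/(N·c) + f = 8²/(9 × 0.005) + 8 = 64/0.045 + 8 ≈ 1430.2 mm ≈ 1.430 m.
Near limit Dn = s·(H − f)/(H + s − 2f) = 290 × (1430.2 − 8) / (1430.2 + 290 − 2 × 8) = 290 × 1422.2 / 1704.2 ≈ 242.01 mm.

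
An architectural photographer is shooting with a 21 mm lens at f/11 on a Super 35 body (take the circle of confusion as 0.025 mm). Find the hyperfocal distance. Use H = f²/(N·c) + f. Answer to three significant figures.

1.62 m

Hyperfocal distance H = f²/(N·c) + f = 21²/(11 × 0.025) + 21 = 441/0.275 + 21 ≈ 1624.6 mm ≈ 1.62 m.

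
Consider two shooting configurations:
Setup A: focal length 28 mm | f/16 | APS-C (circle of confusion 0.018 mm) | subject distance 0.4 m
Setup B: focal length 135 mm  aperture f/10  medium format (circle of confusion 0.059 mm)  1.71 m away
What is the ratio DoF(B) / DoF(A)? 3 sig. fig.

1.57

Setup A: H = 28²/(16×0.018) + 28 ≈ 2750.2 mm; DoF = Df − Dn = 463.31 − 351.91 ≈ 111.40 mm.
Setup B: H = 135²/(10×0.059) + 135 ≈ 31024.8 mm; DoF = Df − Dn = 1801.87 − 1627.04 ≈ 174.83 mm.
Ratio = 174.83 / 111.40 ≈ 1.57.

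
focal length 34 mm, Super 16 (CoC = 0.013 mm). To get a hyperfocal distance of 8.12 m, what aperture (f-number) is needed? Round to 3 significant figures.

f/11

Rearrange H = f²/(N·c) + f for N: N = f² / ((H − f)·c).
N = 34² / ((8120 − 34) × 0.013) = 1156 / 105.1 ≈ 11.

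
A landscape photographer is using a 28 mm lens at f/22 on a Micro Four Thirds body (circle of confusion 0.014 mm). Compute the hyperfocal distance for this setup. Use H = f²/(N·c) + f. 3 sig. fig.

2.57 m

Hyperfocal distance H = f²/(N·c) + f = 28²/(22 × 0.014) + 28 = 784/0.308 + 28 ≈ 2573.5 mm ≈ 2.57 m.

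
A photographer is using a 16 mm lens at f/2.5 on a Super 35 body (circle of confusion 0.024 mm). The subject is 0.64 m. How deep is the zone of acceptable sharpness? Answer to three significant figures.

Hyperfocal distance H = f²/(N·c) + f = 16²/(2.5 × 0.024) + 16 = 256/0.06 + 16 ≈ 4282.7 mm ≈ 4.283 m.
Near limit Dn = s·(H − f)/(H + s − 2f) = 640 × (4282.7 − 16) / (4282.7 + 640 − 2 × 16) = 640 × 4266.7 / 4890.7 ≈ 558.34 mm.
Far limit Df = s·(H − f)/(H − s) = 640 × (4282.7 − 16) / (4282.7 − 640) = 640 × 4266.7 / 3642.7 ≈ 749.63 mm.
Depth of field = Df − Dn = 749.63 − 558.34 ≈ 191.29 mm.

191 mm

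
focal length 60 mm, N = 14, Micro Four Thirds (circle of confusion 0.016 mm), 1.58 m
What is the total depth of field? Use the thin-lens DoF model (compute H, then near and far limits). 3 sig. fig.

302 mm

Hyperfocal distance H = f²/(N·c) + f = 60²/(14 × 0.016) + 60 = 3600/0.224 + 60 ≈ 16131.4 mm ≈ 16.13 m.
Near limit Dn = s·(H − f)/(H + s − 2f) = 1580 × (16131.4 − 60) / (16131.4 + 1580 − 2 × 60) = 1580 × 16071.4 / 17591.4 ≈ 1443.48 mm.
Far limit Df = s·(H − f)/(H − s) = 1580 × (16131.4 − 60) / (16131.4 − 1580) = 1580 × 16071.4 / 14551.4 ≈ 1745.04 mm.
Depth of field = Df − Dn = 1745.04 − 1443.48 ≈ 301.56 mm.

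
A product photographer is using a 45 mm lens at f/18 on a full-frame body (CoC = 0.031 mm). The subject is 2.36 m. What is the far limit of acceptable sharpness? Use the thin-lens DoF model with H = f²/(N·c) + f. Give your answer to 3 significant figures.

Hyperfocal distance H = f²/(N·c) + f = 45²/(18 × 0.031) + 45 = 2025/0.558 + 45 ≈ 3674.0 mm ≈ 3.674 m.
Far limit Df = s·(H − f)/(H − s) = 2360 × (3674.0 − 45) / (3674.0 − 2360) = 2360 × 3629.0 / 1314.0 ≈ 6517.7 mm ≈ 6.52 m.

6.52 m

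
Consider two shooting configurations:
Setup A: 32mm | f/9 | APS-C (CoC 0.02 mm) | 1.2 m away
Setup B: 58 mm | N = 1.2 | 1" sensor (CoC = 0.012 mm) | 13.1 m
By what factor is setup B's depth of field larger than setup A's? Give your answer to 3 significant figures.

Setup A: H = 32²/(9×0.02) + 32 ≈ 5720.9 mm; DoF = Df − Dn = 1510.03 − 995.59 ≈ 514.44 mm.
Setup B: H = 58²/(1.2×0.012) + 58 ≈ 233669.1 mm; DoF = Df − Dn = 13874.6 − 12407.3 ≈ 1467.3 mm.
Ratio = 1467.3 / 514.44 ≈ 2.85.

2.85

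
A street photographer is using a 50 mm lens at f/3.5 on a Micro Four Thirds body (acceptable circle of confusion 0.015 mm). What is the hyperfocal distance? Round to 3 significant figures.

47.7 m

Hyperfocal distance H = f²/(N·c) + f = 50²/(3.5 × 0.015) + 50 = 2500/0.0525 + 50 ≈ 47669.0 mm ≈ 47.7 m.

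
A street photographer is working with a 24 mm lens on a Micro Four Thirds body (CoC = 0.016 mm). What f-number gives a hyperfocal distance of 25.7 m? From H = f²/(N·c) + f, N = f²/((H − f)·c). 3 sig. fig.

Rearrange H = f²/(N·c) + f for N: N = f² / ((H − f)·c).
N = 24² / ((25700 − 24) × 0.016) = 576 / 410.8 ≈ 1.40.

f/1.40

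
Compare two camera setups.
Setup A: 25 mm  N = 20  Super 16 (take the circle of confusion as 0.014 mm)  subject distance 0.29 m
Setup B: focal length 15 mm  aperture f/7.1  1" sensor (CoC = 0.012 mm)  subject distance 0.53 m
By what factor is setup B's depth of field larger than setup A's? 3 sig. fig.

Setup A: H = 25²/(20×0.014) + 25 ≈ 2257.1 mm; DoF = Df − Dn = 329.067 − 259.225 ≈ 69.842 mm.
Setup B: H = 15²/(7.1×0.012) + 15 ≈ 2655.8 mm; DoF = Df − Dn = 658.40 − 443.51 ≈ 214.89 mm.
Ratio = 214.89 / 69.842 ≈ 3.08.

3.08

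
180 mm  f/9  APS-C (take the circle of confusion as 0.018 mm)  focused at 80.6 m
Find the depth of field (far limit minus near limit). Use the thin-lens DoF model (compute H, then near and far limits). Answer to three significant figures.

77.3 m

Hyperfocal distance H = f²/(N·c) + f = 180²/(9 × 0.018) + 180 = 32400/0.162 + 180 ≈ 200180.0 mm ≈ 200.2 m.
Near limit Dn = s·(H − f)/(H + s − 2f) = 80600 × (200180.0 − 180) / (200180.0 + 80600 − 2 × 180) = 80600 × 200000.0 / 280420.0 ≈ 57485 mm.
Far limit Df = s·(H − f)/(H − s) = 80600 × (200180.0 − 180) / (200180.0 − 80600) = 80600 × 200000.0 / 119580.0 ≈ 134805 mm.
Depth of field = Df − Dn = 134805 − 57485 ≈ 77320 mm ≈ 77.3 m.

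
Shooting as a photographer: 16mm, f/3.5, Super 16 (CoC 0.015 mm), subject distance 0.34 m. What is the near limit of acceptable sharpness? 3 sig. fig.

Hyperfocal distance H = f²/(N·c) + f = 16²/(3.5 × 0.015) + 16 = 256/0.0525 + 16 ≈ 4892.2 mm ≈ 4.892 m.
Near limit Dn = s·(H − f)/(H + s − 2f) = 340 × (4892.2 − 16) / (4892.2 + 340 − 2 × 16) = 340 × 4876.2 / 5200.2 ≈ 318.82 mm.

319 mm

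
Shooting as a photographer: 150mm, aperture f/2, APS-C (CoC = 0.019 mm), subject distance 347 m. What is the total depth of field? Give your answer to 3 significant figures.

Hyperfocal distance H = f²/(N·c) + f = 150²/(2 × 0.019) + 150 = 22500/0.038 + 150 ≈ 592255.3 mm ≈ 592.3 m.
Near limit Dn = s·(H − f)/(H + s − 2f) = 347000 × (592255.3 − 150) / (592255.3 + 347000 − 2 × 150) = 347000 × 592105.3 / 938955.3 ≈ 218818 mm.
Far limit Df = s·(H − f)/(H − s) = 347000 × (592255.3 − 150) / (592255.3 − 347000) = 347000 × 592105.3 / 245255.3 ≈ 837742 mm.
Depth of field = Df − Dn = 837742 − 218818 ≈ 618924 mm ≈ 619 m.

619 m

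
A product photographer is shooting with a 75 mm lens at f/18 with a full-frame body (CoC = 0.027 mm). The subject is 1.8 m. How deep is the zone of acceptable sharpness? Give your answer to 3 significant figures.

Hyperfocal distance H = f²/(N·c) + f = 75²/(18 × 0.027) + 75 = 5625/0.486 + 75 ≈ 11649.1 mm ≈ 11.65 m.
Near limit Dn = s·(H − f)/(H + s − 2f) = 1800 × (11649.1 − 75) / (11649.1 + 1800 − 2 × 75) = 1800 × 11574.1 / 13299.1 ≈ 1566.53 mm.
Far limit Df = s·(H − f)/(H − s) = 1800 × (11649.1 − 75) / (11649.1 − 1800) = 1800 × 11574.1 / 9849.1 ≈ 2115.26 mm.
Depth of field = Df − Dn = 2115.26 − 1566.53 ≈ 548.73 mm ≈ 0.549 m.

0.549 m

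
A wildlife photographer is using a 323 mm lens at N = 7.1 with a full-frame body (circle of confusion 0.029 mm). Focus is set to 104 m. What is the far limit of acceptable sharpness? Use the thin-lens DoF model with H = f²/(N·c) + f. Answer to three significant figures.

131 m

Hyperfocal distance H = f²/(N·c) + f = 323²/(7.1 × 0.029) + 323 = 104329/0.2059 + 323 ≈ 507020.4 mm ≈ 507.0 m.
Far limit Df = s·(H − f)/(H − s) = 104000 × (507020.4 − 323) / (507020.4 − 104000) = 104000 × 506697.4 / 403020.4 ≈ 130754 mm ≈ 131 m.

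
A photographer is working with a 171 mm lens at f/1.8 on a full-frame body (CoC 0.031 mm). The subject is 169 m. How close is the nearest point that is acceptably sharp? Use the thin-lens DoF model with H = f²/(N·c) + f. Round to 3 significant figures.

Hyperfocal distance H = f²/(N·c) + f = 171²/(1.8 × 0.031) + 171 = 29241/0.0558 + 171 ≈ 524203.3 mm ≈ 524.2 m.
Near limit Dn = s·(H − f)/(H + s − 2f) = 169000 × (524203.3 − 171) / (524203.3 + 169000 − 2 × 171) = 169000 × 524032.3 / 692861.3 ≈ 127820 mm ≈ 128 m.

128 m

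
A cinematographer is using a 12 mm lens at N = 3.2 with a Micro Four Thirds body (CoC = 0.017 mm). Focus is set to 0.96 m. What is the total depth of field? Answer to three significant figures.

Hyperfocal distance H = f²/(N·c) + f = 12²/(3.2 × 0.017) + 12 = 144/0.0544 + 12 ≈ 2659.1 mm ≈ 2.659 m.
Near limit Dn = s·(H − f)/(H + s − 2f) = 960 × (2659.1 − 12) / (2659.1 + 960 − 2 × 12) = 960 × 2647.1 / 3595.1 ≈ 706.85 mm.
Far limit Df = s·(H − f)/(H − s) = 960 × (2659.1 − 12) / (2659.1 − 960) = 960 × 2647.1 / 1699.1 ≈ 1495.64 mm.
Depth of field = Df − Dn = 1495.64 − 706.85 ≈ 788.79 mm ≈ 0.789 m.

0.789 m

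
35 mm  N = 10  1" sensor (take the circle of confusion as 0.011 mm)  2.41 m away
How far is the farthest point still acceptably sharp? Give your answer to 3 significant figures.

Hyperfocal distance H = f²/(N·c) + f = 35²/(10 × 0.011) + 35 = 1225/0.11 + 35 ≈ 11171.4 mm ≈ 11.17 m.
Far limit Df = s·(H − f)/(H − s) = 2410 × (11171.4 − 35) / (11171.4 − 2410) = 2410 × 11136.4 / 8761.4 ≈ 3063.3 mm ≈ 3.06 m.

3.06 m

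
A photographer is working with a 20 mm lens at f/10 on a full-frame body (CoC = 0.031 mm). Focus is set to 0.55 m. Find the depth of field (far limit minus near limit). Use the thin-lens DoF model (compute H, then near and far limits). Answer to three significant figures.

0.544 m

Hyperfocal distance H = f²/(N·c) + f = 20²/(10 × 0.031) + 20 = 400/0.31 + 20 ≈ 1310.3 mm ≈ 1.310 m.
Near limit Dn = s·(H − f)/(H + s − 2f) = 550 × (1310.3 − 20) / (1310.3 + 550 − 2 × 20) = 550 × 1290.3 / 1820.3 ≈ 389.86 mm.
Far limit Df = s·(H − f)/(H − s) = 550 × (1310.3 − 20) / (1310.3 − 550) = 550 × 1290.3 / 760.3 ≈ 933.39 mm.
Depth of field = Df − Dn = 933.39 − 389.86 ≈ 543.53 mm ≈ 0.544 m.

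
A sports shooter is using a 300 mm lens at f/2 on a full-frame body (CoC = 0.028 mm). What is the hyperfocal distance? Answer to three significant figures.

Hyperfocal distance H = f²/(N·c) + f = 300²/(2 × 0.028) + 300 = 90000/0.056 + 300 ≈ 1607442.9 mm ≈ 1610 m.

1610 m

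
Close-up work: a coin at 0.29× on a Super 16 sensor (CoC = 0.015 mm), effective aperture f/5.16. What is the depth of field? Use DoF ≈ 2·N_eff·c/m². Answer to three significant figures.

1.84 mm

At magnification m, DoF ≈ 2·N_eff·c/m² = 2 × 5.16 × 0.015 / 0.29² = 0.1548 / 0.0841 ≈ 1.84 mm.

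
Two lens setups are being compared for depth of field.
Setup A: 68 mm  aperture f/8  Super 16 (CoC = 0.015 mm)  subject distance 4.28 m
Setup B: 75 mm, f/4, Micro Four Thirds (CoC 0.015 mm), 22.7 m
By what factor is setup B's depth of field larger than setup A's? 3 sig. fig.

12.3

Setup A: H = 68²/(8×0.015) + 68 ≈ 38601.3 mm; DoF = Df − Dn = 4805.25 − 3858.26 ≈ 946.99 mm.
Setup B: H = 75²/(4×0.015) + 75 ≈ 93825.0 mm; DoF = Df − Dn = 29921 − 18287 ≈ 11634 mm.
Ratio = 11634 / 946.99 ≈ 12.3.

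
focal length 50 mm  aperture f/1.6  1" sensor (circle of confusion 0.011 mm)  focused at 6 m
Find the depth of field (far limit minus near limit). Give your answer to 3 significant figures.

Hyperfocal distance H = f²/(N·c) + f = 50²/(1.6 × 0.011) + 50 = 2500/0.0176 + 50 ≈ 142095.5 mm ≈ 142.1 m.
Near limit Dn = s·(H − f)/(H + s − 2f) = 6000 × (142095.5 − 50) / (142095.5 + 6000 − 2 × 50) = 6000 × 142045.5 / 147995.5 ≈ 5758.78 mm.
Far limit Df = s·(H − f)/(H − s) = 6000 × (142095.5 − 50) / (142095.5 − 6000) = 6000 × 142045.5 / 136095.5 ≈ 6262.32 mm.
Depth of field = Df − Dn = 6262.32 − 5758.78 ≈ 503.54 mm ≈ 0.504 m.

0.504 m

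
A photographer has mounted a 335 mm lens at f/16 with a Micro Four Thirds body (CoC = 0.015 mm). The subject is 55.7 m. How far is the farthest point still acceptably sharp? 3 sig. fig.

63.2 m

Hyperfocal distance H = f²/(N·c) + f = 335²/(16 × 0.015) + 335 = 112225/0.24 + 335 ≈ 467939.2 mm ≈ 467.9 m.
Far limit Df = s·(H − f)/(H − s) = 55700 × (467939.2 − 335) / (467939.2 − 55700) = 55700 × 467604.2 / 412239.2 ≈ 63181 mm ≈ 63.2 m.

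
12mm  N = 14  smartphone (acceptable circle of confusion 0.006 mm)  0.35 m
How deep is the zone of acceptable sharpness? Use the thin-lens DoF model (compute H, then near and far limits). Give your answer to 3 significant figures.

144 mm

Hyperfocal distance H = f²/(N·c) + f = 12²/(14 × 0.006) + 12 = 144/0.084 + 12 ≈ 1726.3 mm ≈ 1.726 m.
Near limit Dn = s·(H − f)/(H + s − 2f) = 350 × (1726.3 − 12) / (1726.3 + 350 − 2 × 12) = 350 × 1714.3 / 2052.3 ≈ 292.36 mm.
Far limit Df = s·(H − f)/(H − s) = 350 × (1726.3 − 12) / (1726.3 − 350) = 350 × 1714.3 / 1376.3 ≈ 435.96 mm.
Depth of field = Df − Dn = 435.96 − 292.36 ≈ 143.60 mm.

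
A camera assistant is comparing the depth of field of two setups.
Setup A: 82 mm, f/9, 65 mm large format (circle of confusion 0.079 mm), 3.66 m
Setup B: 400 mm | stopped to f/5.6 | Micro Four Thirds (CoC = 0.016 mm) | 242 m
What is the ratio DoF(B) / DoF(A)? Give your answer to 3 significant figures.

Setup A: H = 82²/(9×0.079) + 82 ≈ 9539.1 mm; DoF = Df − Dn = 5887.5 − 2655.4 ≈ 3232.1 mm.
Setup B: H = 400²/(5.6×0.016) + 400 ≈ 1786114.3 mm; DoF = Df − Dn = 279865 − 213160 ≈ 66705 mm.
Ratio = 66705 / 3232.1 ≈ 20.6.

20.6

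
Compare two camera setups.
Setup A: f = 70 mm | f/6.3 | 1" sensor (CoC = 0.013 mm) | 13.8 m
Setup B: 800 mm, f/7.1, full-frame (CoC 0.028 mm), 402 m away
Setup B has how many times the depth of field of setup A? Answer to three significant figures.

15.2

Setup A: H = 70²/(6.3×0.013) + 70 ≈ 59899.1 mm; DoF = Df − Dn = 17910.1 − 11224.2 ≈ 6685.9 mm.
Setup B: H = 800²/(7.1×0.028) + 800 ≈ 3220115.9 mm; DoF = Df − Dn = 459231 − 357453 ≈ 101778 mm.
Ratio = 101778 / 6685.9 ≈ 15.2.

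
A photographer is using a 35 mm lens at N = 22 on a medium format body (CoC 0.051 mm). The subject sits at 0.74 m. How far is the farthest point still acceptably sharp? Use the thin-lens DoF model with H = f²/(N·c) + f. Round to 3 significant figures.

Hyperfocal distance H = f²/(N·c) + f = 35²/(22 × 0.051) + 35 = 1225/1.122 + 35 ≈ 1126.8 mm ≈ 1.127 m.
Far limit Df = s·(H − f)/(H − s) = 740 × (1126.8 − 35) / (1126.8 − 740) = 740 × 1091.8 / 386.8 ≈ 2088.8 mm ≈ 2.09 m.

2.09 m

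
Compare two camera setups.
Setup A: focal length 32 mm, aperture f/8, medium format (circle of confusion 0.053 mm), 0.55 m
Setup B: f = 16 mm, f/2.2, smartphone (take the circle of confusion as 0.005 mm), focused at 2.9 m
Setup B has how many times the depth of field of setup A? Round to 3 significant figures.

2.95

Setup A: H = 32²/(8×0.053) + 32 ≈ 2447.1 mm; DoF = Df − Dn = 700.18 − 452.87 ≈ 247.31 mm.
Setup B: H = 16²/(2.2×0.005) + 16 ≈ 23288.7 mm; DoF = Df − Dn = 3310.21 − 2580.25 ≈ 729.96 mm.
Ratio = 729.96 / 247.31 ≈ 2.95.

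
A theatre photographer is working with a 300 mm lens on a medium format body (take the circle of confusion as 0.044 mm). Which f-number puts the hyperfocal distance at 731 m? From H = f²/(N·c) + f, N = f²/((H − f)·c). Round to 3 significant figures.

f/2.80

Rearrange H = f²/(N·c) + f for N: N = f² / ((H − f)·c).
N = 300² / ((731000 − 300) × 0.044) = 90000 / 32151 ≈ 2.80.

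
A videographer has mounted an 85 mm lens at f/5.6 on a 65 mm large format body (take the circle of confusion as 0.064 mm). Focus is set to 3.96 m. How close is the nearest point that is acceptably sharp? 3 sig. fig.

3.32 m

Hyperfocal distance H = f²/(N·c) + f = 85²/(5.6 × 0.064) + 85 = 7225/0.3584 + 85 ≈ 20244.0 mm ≈ 20.24 m.
Near limit Dn = s·(H − f)/(H + s − 2f) = 3960 × (20244.0 − 85) / (20244.0 + 3960 − 2 × 85) = 3960 × 20159.0 / 24034.0 ≈ 3321.5 mm ≈ 3.32 m.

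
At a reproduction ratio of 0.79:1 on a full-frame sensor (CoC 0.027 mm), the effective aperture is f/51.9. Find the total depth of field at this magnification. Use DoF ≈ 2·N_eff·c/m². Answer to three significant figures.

4.49 mm

At magnification m, DoF ≈ 2·N_eff·c/m² = 2 × 51.9 × 0.027 / 0.79² = 2.803 / 0.6241 ≈ 4.49 mm.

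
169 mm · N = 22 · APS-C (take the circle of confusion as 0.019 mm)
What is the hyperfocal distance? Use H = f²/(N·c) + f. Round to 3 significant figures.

68.5 m

Hyperfocal distance H = f²/(N·c) + f = 169²/(22 × 0.019) + 169 = 28561/0.418 + 169 ≈ 68496.8 mm ≈ 68.5 m.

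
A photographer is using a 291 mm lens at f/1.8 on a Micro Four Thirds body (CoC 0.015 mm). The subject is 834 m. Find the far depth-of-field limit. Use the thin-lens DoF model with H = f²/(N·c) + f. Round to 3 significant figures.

Hyperfocal distance H = f²/(N·c) + f = 291²/(1.8 × 0.015) + 291 = 84681/0.027 + 291 ≈ 3136624.3 mm ≈ 3137 m.
Far limit Df = s·(H − f)/(H − s) = 834000 × (3136624.3 − 291) / (3136624.3 − 834000) = 834000 × 3136333.3 / 2302624.3 ≈ 1135966 mm ≈ 1140 m.

1140 m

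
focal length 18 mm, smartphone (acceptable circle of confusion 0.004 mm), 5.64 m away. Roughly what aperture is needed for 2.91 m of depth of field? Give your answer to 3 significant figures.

Write h = H − f = f²/(N·c). The thin-lens limits are Dn = s·h/(h + (s−f)) and Df = s·h/(h − (s−f)), so DoF = Df − Dn = 2·s·(s−f)·h / (h² − (s−f)²).
That is a quadratic in h: DoF·h² − 2·s·(s−f)·h − DoF·(s−f)² = 0 ⇒ h = (s−f)·(s + √(s² + DoF²)) / DoF = 5622 × (5640 + √(5640² + 2910²)) / 2910 = 5622 × (5640 + 6346.47) / 2910 ≈ 23157 mm.
Then N = f²/(c·h) = 18² / (0.004 × 23157) = 324 / 92.629 ≈ 3.50.

f/3.50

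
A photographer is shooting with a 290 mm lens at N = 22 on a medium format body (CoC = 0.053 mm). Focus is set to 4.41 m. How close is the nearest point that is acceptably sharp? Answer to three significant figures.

Hyperfocal distance H = f²/(N·c) + f = 290²/(22 × 0.053) + 290 = 84100/1.166 + 290 ≈ 72416.9 mm ≈ 72.42 m.
Near limit Dn = s·(H − f)/(H + s − 2f) = 4410 × (72416.9 − 290) / (72416.9 + 4410 − 2 × 290) = 4410 × 72126.9 / 76246.9 ≈ 4171.7 mm ≈ 4.17 m.

4.17 m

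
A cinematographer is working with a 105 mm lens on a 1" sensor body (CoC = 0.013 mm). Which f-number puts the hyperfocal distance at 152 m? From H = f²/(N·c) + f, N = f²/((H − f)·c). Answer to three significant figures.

f/5.58

Rearrange H = f²/(N·c) + f for N: N = f² / ((H − f)·c).
N = 105² / ((152000 − 105) × 0.013) = 11025 / 1975 ≈ 5.58.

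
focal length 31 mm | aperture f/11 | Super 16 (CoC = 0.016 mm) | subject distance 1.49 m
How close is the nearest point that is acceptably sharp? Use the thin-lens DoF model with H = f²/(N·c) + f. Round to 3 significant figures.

Hyperfocal distance H = f²/(N·c) + f = 31²/(11 × 0.016) + 31 = 961/0.176 + 31 ≈ 5491.2 mm ≈ 5.491 m.
Near limit Dn = s·(H − f)/(H + s − 2f) = 1490 × (5491.2 − 31) / (5491.2 + 1490 − 2 × 31) = 1490 × 5460.2 / 6919.2 ≈ 1175.8 mm ≈ 1.18 m.

1.18 m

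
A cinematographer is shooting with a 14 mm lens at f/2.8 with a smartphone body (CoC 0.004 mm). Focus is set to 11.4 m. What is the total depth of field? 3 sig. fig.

25.7 m

Hyperfocal distance H = f²/(N·c) + f = 14²/(2.8 × 0.004) + 14 = 196/0.0112 + 14 ≈ 17514.0 mm ≈ 17.51 m.
Near limit Dn = s·(H − f)/(H + s − 2f) = 11400 × (17514.0 − 14) / (17514.0 + 11400 − 2 × 14) = 11400 × 17500.0 / 28886.0 ≈ 6906 mm.
Far limit Df = s·(H − f)/(H − s) = 11400 × (17514.0 − 14) / (17514.0 − 11400) = 11400 × 17500.0 / 6114.0 ≈ 32630 mm.
Depth of field = Df − Dn = 32630 − 6906 ≈ 25724 mm ≈ 25.7 m.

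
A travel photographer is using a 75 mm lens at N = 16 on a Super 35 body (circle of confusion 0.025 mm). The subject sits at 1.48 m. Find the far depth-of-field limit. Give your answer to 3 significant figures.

1.64 m

Hyperfocal distance H = f²/(N·c) + f = 75²/(16 × 0.025) + 75 = 5625/0.4 + 75 ≈ 14137.5 mm ≈ 14.14 m.
Far limit Df = s·(H − f)/(H − s) = 1480 × (14137.5 − 75) / (14137.5 − 1480) = 1480 × 14062.5 / 12657.5 ≈ 1644.3 mm ≈ 1.64 m.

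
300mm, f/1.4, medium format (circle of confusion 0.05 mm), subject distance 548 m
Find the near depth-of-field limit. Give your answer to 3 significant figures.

384 m

Hyperfocal distance H = f²/(N·c) + f = 300²/(1.4 × 0.05) + 300 = 90000/0.07 + 300 ≈ 1286014.3 mm ≈ 1286 m.
Near limit Dn = s·(H − f)/(H + s − 2f) = 548000 × (1286014.3 − 300) / (1286014.3 + 548000 − 2 × 300) = 548000 × 1285714.3 / 1833414.3 ≈ 384295 mm ≈ 384 m.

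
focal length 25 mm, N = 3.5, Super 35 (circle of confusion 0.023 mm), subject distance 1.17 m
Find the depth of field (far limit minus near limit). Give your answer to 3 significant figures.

Hyperfocal distance H = f²/(N·c) + f = 25²/(3.5 × 0.023) + 25 = 625/0.0805 + 25 ≈ 7789.0 mm ≈ 7.789 m.
Near limit Dn = s·(H − f)/(H + s − 2f) = 1170 × (7789.0 − 25) / (7789.0 + 1170 − 2 × 25) = 1170 × 7764.0 / 8909.0 ≈ 1019.63 mm.
Far limit Df = s·(H − f)/(H − s) = 1170 × (7789.0 − 25) / (7789.0 − 1170) = 1170 × 7764.0 / 6619.0 ≈ 1372.40 mm.
Depth of field = Df − Dn = 1372.40 − 1019.63 ≈ 352.77 mm.

353 mm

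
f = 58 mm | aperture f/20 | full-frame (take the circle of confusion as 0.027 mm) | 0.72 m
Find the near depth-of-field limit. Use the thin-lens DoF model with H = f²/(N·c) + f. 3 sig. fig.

0.651 m

Hyperfocal distance H = f²/(N·c) + f = 58²/(20 × 0.027) + 58 = 3364/0.54 + 58 ≈ 6287.6 mm ≈ 6.288 m.
Near limit Dn = s·(H − f)/(H + s − 2f) = 720 × (6287.6 − 58) / (6287.6 + 720 − 2 × 58) = 720 × 6229.6 / 6891.6 ≈ 650.84 mm ≈ 0.651 m.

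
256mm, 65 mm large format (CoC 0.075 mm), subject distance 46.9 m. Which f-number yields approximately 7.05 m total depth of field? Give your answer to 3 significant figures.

f/1.40

Write h = H − f = f²/(N·c). The thin-lens limits are Dn = s·h/(h + (s−f)) and Df = s·h/(h − (s−f)), so DoF = Df − Dn = 2·s·(s−f)·h / (h² − (s−f)²).
That is a quadratic in h: DoF·h² − 2·s·(s−f)·h − DoF·(s−f)² = 0 ⇒ h = (s−f)·(s + √(s² + DoF²)) / DoF = 46644 × (46900 + √(46900² + 7050²)) / 7050 = 46644 × (46900 + 47426.9) / 7050 ≈ 624083 mm.
Then N = f²/(c·h) = 256² / (0.075 × 624083) = 65536 / 46806 ≈ 1.40.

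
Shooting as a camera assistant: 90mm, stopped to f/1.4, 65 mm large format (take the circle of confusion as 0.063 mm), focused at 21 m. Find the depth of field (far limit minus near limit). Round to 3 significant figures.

Hyperfocal distance H = f²/(N·c) + f = 90²/(1.4 × 0.063) + 90 = 8100/0.0882 + 90 ≈ 91926.7 mm ≈ 91.93 m.
Near limit Dn = s·(H − f)/(H + s − 2f) = 21000 × (91926.7 − 90) / (91926.7 + 21000 − 2 × 90) = 21000 × 91836.7 / 112746.7 ≈ 17105 mm.
Far limit Df = s·(H − f)/(H − s) = 21000 × (91926.7 − 90) / (91926.7 − 21000) = 21000 × 91836.7 / 70926.7 ≈ 27191 mm.
Depth of field = Df − Dn = 27191 − 17105 ≈ 10086 mm ≈ 10.1 m.

10.1 m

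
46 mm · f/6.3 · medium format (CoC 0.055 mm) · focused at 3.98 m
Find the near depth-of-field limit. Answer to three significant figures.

Hyperfocal distance H = f²/(N·c) + f = 46²/(6.3 × 0.055) + 46 = 2116/0.3465 + 46 ≈ 6152.8 mm ≈ 6.153 m.
Near limit Dn = s·(H − f)/(H + s − 2f) = 3980 × (6152.8 − 46) / (6152.8 + 3980 − 2 × 46) = 3980 × 6106.8 / 10040.8 ≈ 2420.6 mm ≈ 2.42 m.

2.42 m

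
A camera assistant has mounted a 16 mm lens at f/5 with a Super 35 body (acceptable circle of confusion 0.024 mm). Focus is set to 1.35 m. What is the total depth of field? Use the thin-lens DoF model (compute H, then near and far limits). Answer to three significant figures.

2.77 m

Hyperfocal distance H = f²/(N·c) + f = 16²/(5 × 0.024) + 16 = 256/0.12 + 16 ≈ 2149.3 mm ≈ 2.149 m.
Near limit Dn = s·(H − f)/(H + s − 2f) = 1350 × (2149.3 − 16) / (2149.3 + 1350 − 2 × 16) = 1350 × 2133.3 / 3467.3 ≈ 830.6 mm.
Far limit Df = s·(H − f)/(H − s) = 1350 × (2149.3 − 16) / (2149.3 − 1350) = 1350 × 2133.3 / 799.3 ≈ 3603.0 mm.
Depth of field = Df − Dn = 3603.0 − 830.6 ≈ 2772.4 mm ≈ 2.77 m.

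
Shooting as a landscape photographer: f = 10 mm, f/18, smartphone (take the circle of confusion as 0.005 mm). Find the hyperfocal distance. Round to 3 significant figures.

Hyperfocal distance H = f²/(N·c) + f = 10²/(18 × 0.005) + 10 = 100/0.09 + 10 ≈ 1121.1 mm ≈ 1.12 m.

1.12 m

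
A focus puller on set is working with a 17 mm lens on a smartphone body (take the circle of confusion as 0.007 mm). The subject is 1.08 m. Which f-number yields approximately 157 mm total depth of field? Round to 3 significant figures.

Write h = H − f = f²/(N·c). The thin-lens limits are Dn = s·h/(h + (s−f)) and Df = s·h/(h − (s−f)), so DoF = Df − Dn = 2·s·(s−f)·h / (h² − (s−f)²).
That is a quadratic in h: DoF·h² − 2·s·(s−f)·h − DoF·(s−f)² = 0 ⇒ h = (s−f)·(s + √(s² + DoF²)) / DoF = 1063 × (1080 + √(1080² + 157²)) / 157 = 1063 × (1080 + 1091.35) / 157 ≈ 14702 mm.
Then N = f²/(c·h) = 17² / (0.007 × 14702) = 289 / 102.91 ≈ 2.81.

f/2.81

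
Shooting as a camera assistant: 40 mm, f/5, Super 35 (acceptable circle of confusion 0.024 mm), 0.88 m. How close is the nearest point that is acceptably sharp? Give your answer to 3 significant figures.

0.828 m

Hyperfocal distance H = f²/(N·c) + f = 40²/(5 × 0.024) + 40 = 1600/0.12 + 40 ≈ 13373.3 mm ≈ 13.37 m.
Near limit Dn = s·(H − f)/(H + s − 2f) = 880 × (13373.3 − 40) / (13373.3 + 880 − 2 × 40) = 880 × 13333.3 / 14173.3 ≈ 827.85 mm ≈ 0.828 m.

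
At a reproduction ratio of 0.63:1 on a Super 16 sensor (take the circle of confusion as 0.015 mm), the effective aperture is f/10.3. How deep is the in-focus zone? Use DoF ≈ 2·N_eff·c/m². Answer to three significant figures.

At magnification m, DoF ≈ 2·N_eff·c/m² = 2 × 10.3 × 0.015 / 0.63² = 0.309 / 0.3969 ≈ 0.779 mm.

0.779 mm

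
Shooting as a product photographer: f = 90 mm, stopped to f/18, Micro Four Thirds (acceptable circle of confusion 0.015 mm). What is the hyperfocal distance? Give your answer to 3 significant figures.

30.1 m

Hyperfocal distance H = f²/(N·c) + f = 90²/(18 × 0.015) + 90 = 8100/0.27 + 90 ≈ 30090.0 mm ≈ 30.1 m.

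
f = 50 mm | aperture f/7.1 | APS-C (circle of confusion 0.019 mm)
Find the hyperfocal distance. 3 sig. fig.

18.6 m

Hyperfocal distance H = f²/(N·c) + f = 50²/(7.1 × 0.019) + 50 = 2500/0.1349 + 50 ≈ 18582.2 mm ≈ 18.6 m.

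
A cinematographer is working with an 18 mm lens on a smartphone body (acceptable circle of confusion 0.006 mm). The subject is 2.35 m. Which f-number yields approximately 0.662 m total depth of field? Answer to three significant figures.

Write h = H − f = f²/(N·c). The thin-lens limits are Dn = s·h/(h + (s−f)) and Df = s·h/(h − (s−f)), so DoF = Df − Dn = 2·s·(s−f)·h / (h² − (s−f)²).
That is a quadratic in h: DoF·h² − 2·s·(s−f)·h − DoF·(s−f)² = 0 ⇒ h = (s−f)·(s + √(s² + DoF²)) / DoF = 2332 × (2350 + √(2350² + 662²)) / 662 = 2332 × (2350 + 2441.46) / 662 ≈ 16879 mm.
Then N = f²/(c·h) = 18² / (0.006 × 16879) = 324 / 101.27 ≈ 3.20.

f/3.20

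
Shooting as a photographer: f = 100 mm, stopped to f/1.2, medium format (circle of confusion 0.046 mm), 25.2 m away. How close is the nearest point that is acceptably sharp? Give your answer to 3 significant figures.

Hyperfocal distance H = f²/(N·c) + f = 100²/(1.2 × 0.046) + 100 = 10000/0.0552 + 100 ≈ 181259.4 mm ≈ 181.3 m.
Near limit Dn = s·(H − f)/(H + s − 2f) = 25200 × (181259.4 − 100) / (181259.4 + 25200 − 2 × 100) = 25200 × 181159.4 / 206259.4 ≈ 22133 mm ≈ 22.1 m.

22.1 m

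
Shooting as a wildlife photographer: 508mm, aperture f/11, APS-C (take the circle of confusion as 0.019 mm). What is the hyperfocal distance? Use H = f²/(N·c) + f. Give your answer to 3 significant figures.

Hyperfocal distance H = f²/(N·c) + f = 508²/(11 × 0.019) + 508 = 258064/0.209 + 508 ≈ 1235264.0 mm ≈ 1240 m.

1240 m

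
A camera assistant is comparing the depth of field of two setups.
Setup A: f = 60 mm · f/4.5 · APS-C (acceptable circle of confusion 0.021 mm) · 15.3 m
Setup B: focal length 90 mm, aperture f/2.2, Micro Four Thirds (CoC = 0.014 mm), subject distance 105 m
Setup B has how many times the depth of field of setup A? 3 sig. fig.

Setup A: H = 60²/(4.5×0.021) + 60 ≈ 38155.2 mm; DoF = Df − Dn = 25502 − 10928 ≈ 14574 mm.
Setup B: H = 90²/(2.2×0.014) + 90 ≈ 263077.0 mm; DoF = Df − Dn = 174685 − 75058 ≈ 99627 mm.
Ratio = 99627 / 14574 ≈ 6.84.

6.84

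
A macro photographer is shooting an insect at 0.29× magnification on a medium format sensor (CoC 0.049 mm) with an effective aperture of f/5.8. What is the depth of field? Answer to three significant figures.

6.76 mm

At magnification m, DoF ≈ 2·N_eff·c/m² = 2 × 5.8 × 0.049 / 0.29² = 0.5684 / 0.0841 ≈ 6.76 mm.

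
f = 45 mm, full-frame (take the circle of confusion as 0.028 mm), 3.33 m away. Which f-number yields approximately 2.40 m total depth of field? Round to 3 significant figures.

Write h = H − f = f²/(N·c). The thin-lens limits are Dn = s·h/(h + (s−f)) and Df = s·h/(h − (s−f)), so DoF = Df − Dn = 2·s·(s−f)·h / (h² − (s−f)²).
That is a quadratic in h: DoF·h² − 2·s·(s−f)·h − DoF·(s−f)² = 0 ⇒ h = (s−f)·(s + √(s² + DoF²)) / DoF = 3285 × (3330 + √(3330² + 2400²)) / 2400 = 3285 × (3330 + 4104.74) / 2400 ≈ 10176 mm.
Then N = f²/(c·h) = 45² / (0.028 × 10176) = 2025 / 284.94 ≈ 7.11.

f/7.11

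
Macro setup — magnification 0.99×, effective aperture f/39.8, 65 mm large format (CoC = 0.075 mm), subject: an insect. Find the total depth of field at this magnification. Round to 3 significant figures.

6.09 mm

At magnification m, DoF ≈ 2·N_eff·c/m² = 2 × 39.8 × 0.075 / 0.99² = 5.97 / 0.9801 ≈ 6.09 mm.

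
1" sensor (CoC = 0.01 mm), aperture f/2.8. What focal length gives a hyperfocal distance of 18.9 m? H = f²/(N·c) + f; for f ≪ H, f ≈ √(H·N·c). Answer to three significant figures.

From H = f²/(N·c) + f, with f ≪ H: f ≈ √(H·N·c) = √(18900 × 2.8 × 0.01) = √529.20 ≈ 23.00 mm.
The +f correction barely moves this — solving exactly, f² + N·c·f − N·c·H = 0 ⇒ f = (−N·c + √((N·c)² + 4·N·c·H))/2 = (−0.028 + √2116.8)/2 ≈ 22.990 mm, so f ≈ 23.0 mm.

23.0 mm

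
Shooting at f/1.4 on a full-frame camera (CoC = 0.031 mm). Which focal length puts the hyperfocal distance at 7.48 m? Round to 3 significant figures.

From H = f²/(N·c) + f, with f ≪ H: f ≈ √(H·N·c) = √(7480 × 1.4 × 0.031) = √324.63 ≈ 18.02 mm.
The +f correction barely moves this — solving exactly, f² + N·c·f − N·c·H = 0 ⇒ f = (−N·c + √((N·c)² + 4·N·c·H))/2 = (−0.0434 + √1298.5)/2 ≈ 17.996 mm, so f ≈ 18.0 mm.

18.0 mm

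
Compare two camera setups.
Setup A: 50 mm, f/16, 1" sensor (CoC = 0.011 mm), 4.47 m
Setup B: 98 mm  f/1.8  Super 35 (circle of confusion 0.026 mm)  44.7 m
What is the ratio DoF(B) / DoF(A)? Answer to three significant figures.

Setup A: H = 50²/(16×0.011) + 50 ≈ 14254.5 mm; DoF = Df − Dn = 6489.2 − 3409.2 ≈ 3080.0 mm.
Setup B: H = 98²/(1.8×0.026) + 98 ≈ 205311.7 mm; DoF = Df − Dn = 57113 − 36719 ≈ 20394 mm.
Ratio = 20394 / 3080.0 ≈ 6.62.

6.62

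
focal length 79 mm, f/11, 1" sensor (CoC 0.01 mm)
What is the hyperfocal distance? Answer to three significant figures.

56.8 m

Hyperfocal distance H = f²/(N·c) + f = 79²/(11 × 0.01) + 79 = 6241/0.11 + 79 ≈ 56815.4 mm ≈ 56.8 m.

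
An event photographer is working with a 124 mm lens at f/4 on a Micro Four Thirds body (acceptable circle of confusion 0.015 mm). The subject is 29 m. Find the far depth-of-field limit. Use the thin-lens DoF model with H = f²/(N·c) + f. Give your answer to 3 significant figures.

32.7 m

Hyperfocal distance H = f²/(N·c) + f = 124²/(4 × 0.015) + 124 = 15376/0.06 + 124 ≈ 256390.7 mm ≈ 256.4 m.
Far limit Df = s·(H − f)/(H − s) = 29000 × (256390.7 − 124) / (256390.7 − 29000) = 29000 × 256266.7 / 227390.7 ≈ 32683 mm ≈ 32.7 m.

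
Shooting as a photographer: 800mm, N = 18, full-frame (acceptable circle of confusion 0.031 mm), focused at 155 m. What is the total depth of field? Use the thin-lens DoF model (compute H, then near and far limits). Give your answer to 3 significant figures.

Hyperfocal distance H = f²/(N·c) + f = 800²/(18 × 0.031) + 800 = 640000/0.558 + 800 ≈ 1147753.4 mm ≈ 1148 m.
Near limit Dn = s·(H − f)/(H + s − 2f) = 155000 × (1147753.4 − 800) / (1147753.4 + 155000 − 2 × 800) = 155000 × 1146953.4 / 1301153.4 ≈ 136631 mm.
Far limit Df = s·(H − f)/(H − s) = 155000 × (1147753.4 − 800) / (1147753.4 − 155000) = 155000 × 1146953.4 / 992753.4 ≈ 179075 mm.
Depth of field = Df − Dn = 179075 − 136631 ≈ 42444 mm ≈ 42.4 m.

42.4 m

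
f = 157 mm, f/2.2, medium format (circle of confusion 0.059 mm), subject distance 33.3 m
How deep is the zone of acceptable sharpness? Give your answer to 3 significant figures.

Hyperfocal distance H = f²/(N·c) + f = 157²/(2.2 × 0.059) + 157 = 24649/0.1298 + 157 ≈ 190056.8 mm ≈ 190.1 m.
Near limit Dn = s·(H − f)/(H + s − 2f) = 33300 × (190056.8 − 157) / (190056.8 + 33300 − 2 × 157) = 33300 × 189899.8 / 223042.8 ≈ 28352 mm.
Far limit Df = s·(H − f)/(H − s) = 33300 × (190056.8 − 157) / (190056.8 − 33300) = 33300 × 189899.8 / 156756.8 ≈ 40341 mm.
Depth of field = Df − Dn = 40341 − 28352 ≈ 11989 mm ≈ 12.0 m.

12.0 m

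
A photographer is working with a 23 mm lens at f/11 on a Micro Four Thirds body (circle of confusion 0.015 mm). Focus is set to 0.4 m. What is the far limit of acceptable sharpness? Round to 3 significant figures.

Hyperfocal distance H = f²/(N·c) + f = 23²/(11 × 0.015) + 23 = 529/0.165 + 23 ≈ 3229.1 mm ≈ 3.229 m.
Far limit Df = s·(H − f)/(H − s) = 400 × (3229.1 − 23) / (3229.1 − 400) = 400 × 3206.1 / 2829.1 ≈ 453.30 mm.

453 mm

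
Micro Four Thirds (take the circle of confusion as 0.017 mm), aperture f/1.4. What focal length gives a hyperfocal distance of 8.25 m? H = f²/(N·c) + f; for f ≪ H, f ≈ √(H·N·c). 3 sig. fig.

From H = f²/(N·c) + f, with f ≪ H: f ≈ √(H·N·c) = √(8250 × 1.4 × 0.017) = √196.35 ≈ 14.01 mm.
The +f correction barely moves this — solving exactly, f² + N·c·f − N·c·H = 0 ⇒ f = (−N·c + √((N·c)² + 4·N·c·H))/2 = (−0.0238 + √785.40)/2 ≈ 14.001 mm, so f ≈ 14.0 mm.

14.0 mm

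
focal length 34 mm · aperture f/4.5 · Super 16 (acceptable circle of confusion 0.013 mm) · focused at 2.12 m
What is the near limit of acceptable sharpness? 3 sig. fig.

Hyperfocal distance H = f²/(N·c) + f = 34²/(4.5 × 0.013) + 34 = 1156/0.0585 + 34 ≈ 19794.7 mm ≈ 19.79 m.
Near limit Dn = s·(H − f)/(H + s − 2f) = 2120 × (19794.7 − 34) / (19794.7 + 2120 − 2 × 34) = 2120 × 19760.7 / 21846.7 ≈ 1917.6 mm ≈ 1.92 m.

1.92 m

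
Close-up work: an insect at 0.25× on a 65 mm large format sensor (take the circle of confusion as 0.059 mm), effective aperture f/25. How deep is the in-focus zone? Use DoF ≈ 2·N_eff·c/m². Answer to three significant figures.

At magnification m, DoF ≈ 2·N_eff·c/m² = 2 × 25 × 0.059 / 0.25² = 2.95 / 0.0625 ≈ 47.2 mm.

47.2 mm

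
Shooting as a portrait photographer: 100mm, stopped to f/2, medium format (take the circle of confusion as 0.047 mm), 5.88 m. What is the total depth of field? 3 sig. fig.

Hyperfocal distance H = f²/(N·c) + f = 100²/(2 × 0.047) + 100 = 10000/0.094 + 100 ≈ 106483.0 mm ≈ 106.5 m.
Near limit Dn = s·(H − f)/(H + s − 2f) = 5880 × (106483.0 − 100) / (106483.0 + 5880 − 2 × 100) = 5880 × 106383.0 / 112163.0 ≈ 5576.99 mm.
Far limit Df = s·(H − f)/(H − s) = 5880 × (106483.0 − 100) / (106483.0 − 5880) = 5880 × 106383.0 / 100603.0 ≈ 6217.83 mm.
Depth of field = Df − Dn = 6217.83 − 5576.99 ≈ 640.84 mm ≈ 0.641 m.

0.641 m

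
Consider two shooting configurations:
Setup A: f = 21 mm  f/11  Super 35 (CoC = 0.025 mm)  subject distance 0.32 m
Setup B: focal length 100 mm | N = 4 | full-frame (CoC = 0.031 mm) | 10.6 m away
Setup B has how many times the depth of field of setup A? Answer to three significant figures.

Setup A: H = 21²/(11×0.025) + 21 ≈ 1624.6 mm; DoF = Df − Dn = 393.34 − 269.71 ≈ 123.63 mm.
Setup B: H = 100²/(4×0.031) + 100 ≈ 80745.2 mm; DoF = Df − Dn = 12186.7 − 9378.9 ≈ 2807.8 mm.
Ratio = 2807.8 / 123.63 ≈ 22.7.

22.7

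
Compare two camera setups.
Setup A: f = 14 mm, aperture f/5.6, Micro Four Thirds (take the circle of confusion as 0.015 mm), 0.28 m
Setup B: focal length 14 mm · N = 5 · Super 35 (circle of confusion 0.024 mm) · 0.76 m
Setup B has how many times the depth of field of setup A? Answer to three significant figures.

Setup A: H = 14²/(5.6×0.015) + 14 ≈ 2347.3 mm; DoF = Df − Dn = 316.027 − 251.346 ≈ 64.681 mm.
Setup B: H = 14²/(5×0.024) + 14 ≈ 1647.3 mm; DoF = Df − Dn = 1398.95 − 521.71 ≈ 877.24 mm.
Ratio = 877.24 / 64.681 ≈ 13.6.

13.6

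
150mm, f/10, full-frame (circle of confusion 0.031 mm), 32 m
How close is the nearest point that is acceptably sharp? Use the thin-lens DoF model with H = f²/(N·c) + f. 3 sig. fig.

Hyperfocal distance H = f²/(N·c) + f = 150²/(10 × 0.031) + 150 = 22500/0.31 + 150 ≈ 72730.6 mm ≈ 72.73 m.
Near limit Dn = s·(H − f)/(H + s − 2f) = 32000 × (72730.6 − 150) / (72730.6 + 32000 − 2 × 150) = 32000 × 72580.6 / 104430.6 ≈ 22240 mm ≈ 22.2 m.

22.2 m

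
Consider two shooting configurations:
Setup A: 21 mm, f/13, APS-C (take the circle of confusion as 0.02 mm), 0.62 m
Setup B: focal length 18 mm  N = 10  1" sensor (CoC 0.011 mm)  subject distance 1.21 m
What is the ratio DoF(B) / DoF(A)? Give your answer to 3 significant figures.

2.34

Setup A: H = 21²/(13×0.02) + 21 ≈ 1717.2 mm; DoF = Df − Dn = 958.49 − 458.19 ≈ 500.30 mm.
Setup B: H = 18²/(10×0.011) + 18 ≈ 2963.5 mm; DoF = Df − Dn = 2032.6 − 861.4 ≈ 1171.2 mm.
Ratio = 1171.2 / 500.30 ≈ 2.34.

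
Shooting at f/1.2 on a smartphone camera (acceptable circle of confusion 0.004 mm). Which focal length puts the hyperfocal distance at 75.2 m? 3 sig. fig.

From H = f²/(N·c) + f, with f ≪ H: f ≈ √(H·N·c) = √(75200 × 1.2 × 0.004) = √360.96 ≈ 19.00 mm.
The +f correction barely moves this — solving exactly, f² + N·c·f − N·c·H = 0 ⇒ f = (−N·c + √((N·c)² + 4·N·c·H))/2 = (−0.0048 + √1443.8)/2 ≈ 18.997 mm, so f ≈ 19.0 mm.

19.0 mm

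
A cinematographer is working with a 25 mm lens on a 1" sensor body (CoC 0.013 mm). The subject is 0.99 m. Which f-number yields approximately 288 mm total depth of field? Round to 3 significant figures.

Write h = H − f = f²/(N·c). The thin-lens limits are Dn = s·h/(h + (s−f)) and Df = s·h/(h − (s−f)), so DoF = Df − Dn = 2·s·(s−f)·h / (h² − (s−f)²).
That is a quadratic in h: DoF·h² − 2·s·(s−f)·h − DoF·(s−f)² = 0 ⇒ h = (s−f)·(s + √(s² + DoF²)) / DoF = 965 × (990 + √(990² + 288²)) / 288 = 965 × (990 + 1031.04) / 288 ≈ 6771.9 mm.
Then N = f²/(c·h) = 25² / (0.013 × 6771.9) = 625 / 88.035 ≈ 7.10.

f/7.10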